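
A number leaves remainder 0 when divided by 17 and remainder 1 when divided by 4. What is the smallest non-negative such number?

Write x = 0 + 17·k. Then 17·k ≡ 1 − 0 ≡ 1 (mod 4).
Need 17⁻¹ mod 4. Extended Euclid on (4, 1):
4 = 4*1 + 0
17⁻¹ ≡ 1 (mod 4), so k ≡ 1·1 ≡ 1 (mod 4).
x = 0 + 17·1 = 17.

17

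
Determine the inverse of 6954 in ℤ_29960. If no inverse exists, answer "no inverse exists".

no inverse exists

Compute gcd(6954, 29960):
29960 = 4·6954 + 2144
6954 = 3·2144 + 522
2144 = 4·522 + 56
522 = 9·56 + 18
56 = 3·18 + 2
18 = 9·2 + 0
The gcd is 2, not 1, hence no inverse exists.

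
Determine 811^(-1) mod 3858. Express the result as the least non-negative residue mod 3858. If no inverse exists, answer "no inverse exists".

2683

Run Euclid on (3858, 811):
3858 = 4*811 + 614
811 = 1*614 + 197
614 = 3*197 + 23
197 = 8*23 + 13
23 = 1*13 + 10
13 = 1*10 + 3
10 = 3*3 + 1
3 = 3*1 + 0
Since gcd(811, 3858) = 1, back-substitute to write 1 as a combination:
1 = 10 − 3·3
1 = −3·13 + 4·10
1 = 4·23 − 7·13
1 = −7·197 + 60·23
1 = 60·614 − 187·197
1 = −187·811 + 247·614
1 = 247·3858 − 1175·811
Thus 811·(-1175) ≡ 1 (mod 3858); reducing, -1175 mod 3858 = 2683.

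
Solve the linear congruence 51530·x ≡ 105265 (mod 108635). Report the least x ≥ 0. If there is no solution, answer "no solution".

995

First find gcd(51530, 108635):
108635 = 2·51530 + 5575
51530 = 9·5575 + 1355
5575 = 4·1355 + 155
1355 = 8·155 + 115
155 = 1·115 + 40
115 = 2·40 + 35
40 = 1·35 + 5
35 = 7·5 + 0
gcd = 5 and 5 | 105265, so solutions exist. Divide through by 5: 10306x ≡ 21053 (mod 21727).
Now find 10306⁻¹ mod 21727:
21727 = 2×10306 + 1115
10306 = 9×1115 + 271
1115 = 4×271 + 31
271 = 8×31 + 23
31 = 1×23 + 8
23 = 2×8 + 7
8 = 1×7 + 1
7 = 7×1 + 0
Back-substitute:
1 = 8 − 7
1 = −23 + 3·8
1 = 3·31 − 4·23
1 = −4·271 + 35·31
1 = 35·1115 − 144·271
1 = −144·10306 + 1331·1115
1 = 1331·21727 − 2806·10306
So 10306·(-2806) ≡ 1 (mod 21727), i.e. 10306⁻¹ ≡ 18921.
Then x ≡ 18921·21053 ≡ 995 (mod 21727); the smallest non-negative solution is x = 995.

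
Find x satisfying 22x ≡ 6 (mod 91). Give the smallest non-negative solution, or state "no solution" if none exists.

83

First find gcd(22, 91):
91 = 4×22 + 3
22 = 7×3 + 1
3 = 3×1 + 0
gcd = 1, so a unique solution mod 91 exists.
Back-substitute for the Bézout coefficients:
1 = 22 − 7·3
1 = −7·91 + 29·22
So 22·(29) ≡ 1 (mod 91), giving 22⁻¹ ≡ 29.
x ≡ 22⁻¹·6 ≡ 29·6 ≡ 83 (mod 91).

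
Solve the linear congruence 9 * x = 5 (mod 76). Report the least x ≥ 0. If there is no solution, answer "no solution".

First find gcd(9, 76):
76 = 8*9 + 4
9 = 2*4 + 1
4 = 4*1 + 0
gcd = 1, so a unique solution mod 76 exists.
Back-substitute for the Bézout coefficients:
1 = 9 − 2·4
1 = −2·76 + 17·9
So 9·(17) ≡ 1 (mod 76), giving 9⁻¹ ≡ 17.
x ≡ 9⁻¹·5 ≡ 17·5 ≡ 9 (mod 76).

9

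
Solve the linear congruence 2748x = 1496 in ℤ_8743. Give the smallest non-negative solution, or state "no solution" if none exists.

First find gcd(2748, 8743):
8743 = 3*2748 + 499
2748 = 5*499 + 253
499 = 1*253 + 246
253 = 1*246 + 7
246 = 35*7 + 1
7 = 7*1 + 0
gcd = 1, so a unique solution mod 8743 exists.
Back-substitute for the Bézout coefficients:
1 = 246 − 35·7
1 = −35·253 + 36·246
1 = 36·499 − 71·253
1 = −71·2748 + 391·499
1 = 391·8743 − 1244·2748
So 2748·(-1244) ≡ 1 (mod 8743), giving 2748⁻¹ ≡ 7499.
x ≡ 2748⁻¹·1496 ≡ 7499·1496 ≡ 1235 (mod 8743).

1235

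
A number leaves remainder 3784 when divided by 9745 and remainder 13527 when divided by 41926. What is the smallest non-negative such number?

Write x = 3784 + 9745·k. Then 9745·k ≡ 13527 − 3784 ≡ 9743 (mod 41926).
Need 9745⁻¹ mod 41926. Extended Euclid on (41926, 9745):
41926 = 4*9745 + 2946
9745 = 3*2946 + 907
2946 = 3*907 + 225
907 = 4*225 + 7
225 = 32*7 + 1
7 = 7*1 + 0
Back-substitute:
1 = 225 − 32·7
1 = −32·907 + 129·225
1 = 129·2946 − 419·907
1 = −419·9745 + 1386·2946
1 = 1386·41926 − 5963·9745
9745⁻¹ ≡ 35963 (mod 41926), so k ≡ 35963·9743 ≡ 11927 (mod 41926).
x = 3784 + 9745·11927 = 116232399.

116232399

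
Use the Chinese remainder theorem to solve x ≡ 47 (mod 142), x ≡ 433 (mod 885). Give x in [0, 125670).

111943

Write x = 47 + 142·k. Then 142·k ≡ 433 − 47 ≡ 386 (mod 885).
Need 142⁻¹ mod 885. Extended Euclid on (885, 142):
885 = 6*142 + 33
142 = 4*33 + 10
33 = 3*10 + 3
10 = 3*3 + 1
3 = 3*1 + 0
Back-substitute:
1 = 10 − 3·3
1 = −3·33 + 10·10
1 = 10·142 − 43·33
1 = −43·885 + 268·142
142⁻¹ ≡ 268 (mod 885), so k ≡ 268·386 ≡ 788 (mod 885).
x = 47 + 142·788 = 111943.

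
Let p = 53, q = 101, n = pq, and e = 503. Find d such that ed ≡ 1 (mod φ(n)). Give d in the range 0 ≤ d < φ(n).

φ(n) = (p−1)(q−1) = 52·100 = 5200.
Need d with 503·d ≡ 1 (mod 5200). Apply the extended Euclidean algorithm:
5200 = 10·503 + 170
503 = 2·170 + 163
170 = 1·163 + 7
163 = 23·7 + 2
7 = 3·2 + 1
2 = 2·1 + 0
Back-substitute:
1 = 7 − 3·2
1 = −3·163 + 70·7
1 = 70·170 − 73·163
1 = −73·503 + 216·170
1 = 216·5200 − 2233·503
So 503·(-2233) ≡ 1 (mod 5200), hence d ≡ -2233 ≡ 2967 (mod 5200).

2967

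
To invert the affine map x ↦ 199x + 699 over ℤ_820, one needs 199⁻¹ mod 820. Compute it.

Extended Euclidean algorithm:
820 = 4·199 + 24
199 = 8·24 + 7
24 = 3·7 + 3
7 = 2·3 + 1
3 = 3·1 + 0
Since gcd(199, 820) = 1, back-substitute to write 1 as a combination:
1 = 7 − 2·3
1 = −2·24 + 7·7
1 = 7·199 − 58·24
1 = −58·820 + 239·199
So 199·239 ≡ 1 (mod 820).

239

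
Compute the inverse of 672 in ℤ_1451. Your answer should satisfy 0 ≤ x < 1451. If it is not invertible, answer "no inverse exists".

339

Extended Euclidean algorithm:
1451 = 2×672 + 107
672 = 6×107 + 30
107 = 3×30 + 17
30 = 1×17 + 13
17 = 1×13 + 4
13 = 3×4 + 1
4 = 4×1 + 0
Since gcd(672, 1451) = 1, back-substitute to write 1 as a combination:
1 = 13 − 3·4
1 = −3·17 + 4·13
1 = 4·30 − 7·17
1 = −7·107 + 25·30
1 = 25·672 − 157·107
1 = −157·1451 + 339·672
So 672·339 ≡ 1 (mod 1451).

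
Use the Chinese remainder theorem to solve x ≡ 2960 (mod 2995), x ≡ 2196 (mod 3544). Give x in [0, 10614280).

1476500

Write x = 2960 + 2995·k. Then 2995·k ≡ 2196 − 2960 ≡ 2780 (mod 3544).
Need 2995⁻¹ mod 3544. Extended Euclid on (3544, 2995):
3544 = 1·2995 + 549
2995 = 5·549 + 250
549 = 2·250 + 49
250 = 5·49 + 5
49 = 9·5 + 4
5 = 1·4 + 1
4 = 4·1 + 0
Back-substitute:
1 = 5 − 4
1 = −49 + 10·5
1 = 10·250 − 51·49
1 = −51·549 + 112·250
1 = 112·2995 − 611·549
1 = −611·3544 + 723·2995
2995⁻¹ ≡ 723 (mod 3544), so k ≡ 723·2780 ≡ 492 (mod 3544).
x = 2960 + 2995·492 = 1476500.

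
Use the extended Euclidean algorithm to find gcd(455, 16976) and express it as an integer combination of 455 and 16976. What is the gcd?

Apply Euclid's algorithm to 16976 and 455:
16976 = 37·455 + 141
455 = 3·141 + 32
141 = 4·32 + 13
32 = 2·13 + 6
13 = 2·6 + 1
6 = 6·1 + 0
gcd(455, 16976) = 1.
Express as a combination:
1 = 13 − 2·6
1 = −2·32 + 5·13
1 = 5·141 − 22·32
1 = −22·455 + 71·141
1 = 71·16976 − 2649·455
So 1 = (71)·16976 + (-2649)·455.

1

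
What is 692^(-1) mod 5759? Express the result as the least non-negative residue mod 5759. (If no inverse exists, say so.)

gcd(5759, 692) by repeated division:
5759 = 8·692 + 223
692 = 3·223 + 23
223 = 9·23 + 16
23 = 1·16 + 7
16 = 2·7 + 2
7 = 3·2 + 1
2 = 2·1 + 0
Since gcd(692, 5759) = 1, back-substitute to write 1 as a combination:
1 = 7 − 3·2
1 = −3·16 + 7·7
1 = 7·23 − 10·16
1 = −10·223 + 97·23
1 = 97·692 − 301·223
1 = −301·5759 + 2505·692
So 692·2505 ≡ 1 (mod 5759).

2505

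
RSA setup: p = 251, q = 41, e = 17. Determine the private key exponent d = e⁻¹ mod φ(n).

2353

φ(n) = (p−1)(q−1) = 250·40 = 10000.
Need d with 17·d ≡ 1 (mod 10000). Apply the extended Euclidean algorithm:
10000 = 588·17 + 4
17 = 4·4 + 1
4 = 4·1 + 0
Back-substitute:
1 = 17 − 4·4
1 = −4·10000 + 2353·17
So 17·2353 ≡ 1 (mod 10000), hence d = 2353.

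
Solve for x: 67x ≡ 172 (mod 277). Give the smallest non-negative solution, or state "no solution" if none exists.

139

First find gcd(67, 277):
277 = 4*67 + 9
67 = 7*9 + 4
9 = 2*4 + 1
4 = 4*1 + 0
gcd = 1, so a unique solution mod 277 exists.
Back-substitute for the Bézout coefficients:
1 = 9 − 2·4
1 = −2·67 + 15·9
1 = 15·277 − 62·67
So 67·(-62) ≡ 1 (mod 277), giving 67⁻¹ ≡ 215.
x ≡ 67⁻¹·172 ≡ 215·172 ≡ 139 (mod 277).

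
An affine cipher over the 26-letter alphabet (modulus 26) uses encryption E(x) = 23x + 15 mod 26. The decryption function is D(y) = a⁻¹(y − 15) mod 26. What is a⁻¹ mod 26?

17

Extended Euclidean algorithm:
26 = 1·23 + 3
23 = 7·3 + 2
3 = 1·2 + 1
2 = 2·1 + 0
Since gcd(23, 26) = 1, back-substitute to write 1 as a combination:
1 = 3 − 2
1 = −23 + 8·3
1 = 8·26 − 9·23
So 23·(-9) ≡ 1 (mod 26), and -9 ≡ 17 (mod 26).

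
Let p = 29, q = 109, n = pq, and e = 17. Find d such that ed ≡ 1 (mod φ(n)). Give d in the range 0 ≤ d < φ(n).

φ(n) = (p−1)(q−1) = 28·108 = 3024.
Need d with 17·d ≡ 1 (mod 3024). Apply the extended Euclidean algorithm:
3024 = 177*17 + 15
17 = 1*15 + 2
15 = 7*2 + 1
2 = 2*1 + 0
Back-substitute:
1 = 15 − 7·2
1 = −7·17 + 8·15
1 = 8·3024 − 1423·17
So 17·(-1423) ≡ 1 (mod 3024), hence d ≡ -1423 ≡ 1601 (mod 3024).

1601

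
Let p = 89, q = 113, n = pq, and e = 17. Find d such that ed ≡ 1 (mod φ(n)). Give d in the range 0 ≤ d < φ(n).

φ(n) = (p−1)(q−1) = 88·112 = 9856.
Need d with 17·d ≡ 1 (mod 9856). Apply the extended Euclidean algorithm:
9856 = 579×17 + 13
17 = 1×13 + 4
13 = 3×4 + 1
4 = 4×1 + 0
Back-substitute:
1 = 13 − 3·4
1 = −3·17 + 4·13
1 = 4·9856 − 2319·17
So 17·(-2319) ≡ 1 (mod 9856), hence d ≡ -2319 ≡ 7537 (mod 9856).

7537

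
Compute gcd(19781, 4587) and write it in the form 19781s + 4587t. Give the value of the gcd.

1

Repeated division:
19781 = 4*4587 + 1433
4587 = 3*1433 + 288
1433 = 4*288 + 281
288 = 1*281 + 7
281 = 40*7 + 1
7 = 7*1 + 0
gcd(19781, 4587) = 1.
Express as a combination:
1 = 281 − 40·7
1 = −40·288 + 41·281
1 = 41·1433 − 204·288
1 = −204·4587 + 653·1433
1 = 653·19781 − 2816·4587
So 1 = (653)·19781 + (-2816)·4587.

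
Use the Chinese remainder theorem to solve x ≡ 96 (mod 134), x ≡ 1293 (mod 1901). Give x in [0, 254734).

246522

Write x = 96 + 134·k. Then 134·k ≡ 1293 − 96 ≡ 1197 (mod 1901).
Need 134⁻¹ mod 1901. Extended Euclid on (1901, 134):
1901 = 14*134 + 25
134 = 5*25 + 9
25 = 2*9 + 7
9 = 1*7 + 2
7 = 3*2 + 1
2 = 2*1 + 0
Back-substitute:
1 = 7 − 3·2
1 = −3·9 + 4·7
1 = 4·25 − 11·9
1 = −11·134 + 59·25
1 = 59·1901 − 837·134
134⁻¹ ≡ 1064 (mod 1901), so k ≡ 1064·1197 ≡ 1839 (mod 1901).
x = 96 + 134·1839 = 246522.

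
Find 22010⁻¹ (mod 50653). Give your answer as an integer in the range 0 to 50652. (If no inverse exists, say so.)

Extended Euclidean algorithm:
50653 = 2*22010 + 6633
22010 = 3*6633 + 2111
6633 = 3*2111 + 300
2111 = 7*300 + 11
300 = 27*11 + 3
11 = 3*3 + 2
3 = 1*2 + 1
2 = 2*1 + 0
Since gcd(22010, 50653) = 1, back-substitute to write 1 as a combination:
1 = 3 − 2
1 = −11 + 4·3
1 = 4·300 − 109·11
1 = −109·2111 + 767·300
1 = 767·6633 − 2410·2111
1 = −2410·22010 + 7997·6633
1 = 7997·50653 − 18404·22010
Hence 22010⁻¹ ≡ -18404 ≡ 32249 (mod 50653).

32249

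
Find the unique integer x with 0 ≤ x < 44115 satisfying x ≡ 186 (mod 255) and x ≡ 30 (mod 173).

38436

Write x = 186 + 255·k. Then 255·k ≡ 30 − 186 ≡ 17 (mod 173).
Need 255⁻¹ mod 173. Extended Euclid on (173, 82):
173 = 2×82 + 9
82 = 9×9 + 1
9 = 9×1 + 0
Back-substitute:
1 = 82 − 9·9
1 = −9·173 + 19·82
255⁻¹ ≡ 19 (mod 173), so k ≡ 19·17 ≡ 150 (mod 173).
x = 186 + 255·150 = 38436.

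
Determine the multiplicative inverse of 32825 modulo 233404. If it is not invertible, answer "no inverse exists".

55505

Apply the Euclidean algorithm to 233404 and 32825:
233404 = 7*32825 + 3629
32825 = 9*3629 + 164
3629 = 22*164 + 21
164 = 7*21 + 17
21 = 1*17 + 4
17 = 4*4 + 1
4 = 4*1 + 0
The gcd is 1. Working backward:
1 = 17 − 4·4
1 = −4·21 + 5·17
1 = 5·164 − 39·21
1 = −39·3629 + 863·164
1 = 863·32825 − 7806·3629
1 = −7806·233404 + 55505·32825
So 32825·55505 ≡ 1 (mod 233404).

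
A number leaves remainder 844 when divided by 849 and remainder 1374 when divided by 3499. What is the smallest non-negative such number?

2377195

Write x = 844 + 849·k. Then 849·k ≡ 1374 − 844 ≡ 530 (mod 3499).
Need 849⁻¹ mod 3499. Extended Euclid on (3499, 849):
3499 = 4*849 + 103
849 = 8*103 + 25
103 = 4*25 + 3
25 = 8*3 + 1
3 = 3*1 + 0
Back-substitute:
1 = 25 − 8·3
1 = −8·103 + 33·25
1 = 33·849 − 272·103
1 = −272·3499 + 1121·849
849⁻¹ ≡ 1121 (mod 3499), so k ≡ 1121·530 ≡ 2799 (mod 3499).
x = 844 + 849·2799 = 2377195.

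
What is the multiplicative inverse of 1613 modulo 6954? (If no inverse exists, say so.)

Extended Euclidean algorithm:
6954 = 4×1613 + 502
1613 = 3×502 + 107
502 = 4×107 + 74
107 = 1×74 + 33
74 = 2×33 + 8
33 = 4×8 + 1
8 = 8×1 + 0
gcd = 1, so the inverse exists. Back-substitute:
1 = 33 − 4·8
1 = −4·74 + 9·33
1 = 9·107 − 13·74
1 = −13·502 + 61·107
1 = 61·1613 − 196·502
1 = −196·6954 + 845·1613
So 1613·845 ≡ 1 (mod 6954).

845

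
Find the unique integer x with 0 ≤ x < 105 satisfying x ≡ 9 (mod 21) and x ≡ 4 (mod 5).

9

Write x = 9 + 21·k. Then 21·k ≡ 4 − 9 ≡ 0 (mod 5).
Need 21⁻¹ mod 5. Extended Euclid on (5, 1):
5 = 5·1 + 0
21⁻¹ ≡ 1 (mod 5), so k ≡ 1·0 ≡ 0 (mod 5).
x = 9 + 21·0 = 9.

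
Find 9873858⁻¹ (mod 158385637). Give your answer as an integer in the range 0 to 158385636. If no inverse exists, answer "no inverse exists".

Apply the Euclidean algorithm to 158385637 and 9873858:
158385637 = 16*9873858 + 403909
9873858 = 24*403909 + 180042
403909 = 2*180042 + 43825
180042 = 4*43825 + 4742
43825 = 9*4742 + 1147
4742 = 4*1147 + 154
1147 = 7*154 + 69
154 = 2*69 + 16
69 = 4*16 + 5
16 = 3*5 + 1
5 = 5*1 + 0
Since gcd(9873858, 158385637) = 1, back-substitute to write 1 as a combination:
1 = 16 − 3·5
1 = −3·69 + 13·16
1 = 13·154 − 29·69
1 = −29·1147 + 216·154
1 = 216·4742 − 893·1147
1 = −893·43825 + 8253·4742
1 = 8253·180042 − 33905·43825
1 = −33905·403909 + 76063·180042
1 = 76063·9873858 − 1859417·403909
1 = −1859417·158385637 + 29826735·9873858
So 9873858·29826735 ≡ 1 (mod 158385637).

29826735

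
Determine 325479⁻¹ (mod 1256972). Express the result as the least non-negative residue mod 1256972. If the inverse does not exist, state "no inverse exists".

1058095

Run Euclid on (1256972, 325479):
1256972 = 3*325479 + 280535
325479 = 1*280535 + 44944
280535 = 6*44944 + 10871
44944 = 4*10871 + 1460
10871 = 7*1460 + 651
1460 = 2*651 + 158
651 = 4*158 + 19
158 = 8*19 + 6
19 = 3*6 + 1
6 = 6*1 + 0
Since gcd(325479, 1256972) = 1, back-substitute to write 1 as a combination:
1 = 19 − 3·6
1 = −3·158 + 25·19
1 = 25·651 − 103·158
1 = −103·1460 + 231·651
1 = 231·10871 − 1720·1460
1 = −1720·44944 + 7111·10871
1 = 7111·280535 − 44386·44944
1 = −44386·325479 + 51497·280535
1 = 51497·1256972 − 198877·325479
So 325479·(-198877) ≡ 1 (mod 1256972), and -198877 ≡ 1058095 (mod 1256972).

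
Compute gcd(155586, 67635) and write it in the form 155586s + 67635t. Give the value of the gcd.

Euclidean algorithm:
155586 = 2·67635 + 20316
67635 = 3·20316 + 6687
20316 = 3·6687 + 255
6687 = 26·255 + 57
255 = 4·57 + 27
57 = 2·27 + 3
27 = 9·3 + 0
gcd(155586, 67635) = 3.
Working backward:
3 = 57 − 2·27
3 = −2·255 + 9·57
3 = 9·6687 − 236·255
3 = −236·20316 + 717·6687
3 = 717·67635 − 2387·20316
3 = −2387·155586 + 5491·67635
So 3 = (-2387)·155586 + (5491)·67635.

3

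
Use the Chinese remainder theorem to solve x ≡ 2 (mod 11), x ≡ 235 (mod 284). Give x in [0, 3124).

Write x = 2 + 11·k. Then 11·k ≡ 235 − 2 ≡ 233 (mod 284).
Need 11⁻¹ mod 284. Extended Euclid on (284, 11):
284 = 25·11 + 9
11 = 1·9 + 2
9 = 4·2 + 1
2 = 2·1 + 0
Back-substitute:
1 = 9 − 4·2
1 = −4·11 + 5·9
1 = 5·284 − 129·11
11⁻¹ ≡ 155 (mod 284), so k ≡ 155·233 ≡ 47 (mod 284).
x = 2 + 11·47 = 519.

519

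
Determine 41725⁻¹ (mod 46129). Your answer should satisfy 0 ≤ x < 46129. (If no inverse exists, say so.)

7552

Apply the Euclidean algorithm to 46129 and 41725:
46129 = 1*41725 + 4404
41725 = 9*4404 + 2089
4404 = 2*2089 + 226
2089 = 9*226 + 55
226 = 4*55 + 6
55 = 9*6 + 1
6 = 6*1 + 0
gcd = 1, so the inverse exists. Back-substitute:
1 = 55 − 9·6
1 = −9·226 + 37·55
1 = 37·2089 − 342·226
1 = −342·4404 + 721·2089
1 = 721·41725 − 6831·4404
1 = −6831·46129 + 7552·41725
So 41725·7552 ≡ 1 (mod 46129).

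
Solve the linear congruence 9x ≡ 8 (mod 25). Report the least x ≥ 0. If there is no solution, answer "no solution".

12

First find gcd(9, 25):
25 = 2*9 + 7
9 = 1*7 + 2
7 = 3*2 + 1
2 = 2*1 + 0
gcd = 1, so a unique solution mod 25 exists.
Back-substitute for the Bézout coefficients:
1 = 7 − 3·2
1 = −3·9 + 4·7
1 = 4·25 − 11·9
So 9·(-11) ≡ 1 (mod 25), giving 9⁻¹ ≡ 14.
x ≡ 9⁻¹·8 ≡ 14·8 ≡ 12 (mod 25).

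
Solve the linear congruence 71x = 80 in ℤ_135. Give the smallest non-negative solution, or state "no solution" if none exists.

First find gcd(71, 135):
135 = 1*71 + 64
71 = 1*64 + 7
64 = 9*7 + 1
7 = 7*1 + 0
gcd = 1, so a unique solution mod 135 exists.
Back-substitute for the Bézout coefficients:
1 = 64 − 9·7
1 = −9·71 + 10·64
1 = 10·135 − 19·71
So 71·(-19) ≡ 1 (mod 135), giving 71⁻¹ ≡ 116.
x ≡ 71⁻¹·80 ≡ 116·80 ≡ 100 (mod 135).

100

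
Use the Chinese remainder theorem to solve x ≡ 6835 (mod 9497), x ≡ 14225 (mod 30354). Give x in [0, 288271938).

Write x = 6835 + 9497·k. Then 9497·k ≡ 14225 − 6835 ≡ 7390 (mod 30354).
Need 9497⁻¹ mod 30354. Extended Euclid on (30354, 9497):
30354 = 3·9497 + 1863
9497 = 5·1863 + 182
1863 = 10·182 + 43
182 = 4·43 + 10
43 = 4·10 + 3
10 = 3·3 + 1
3 = 3·1 + 0
Back-substitute:
1 = 10 − 3·3
1 = −3·43 + 13·10
1 = 13·182 − 55·43
1 = −55·1863 + 563·182
1 = 563·9497 − 2870·1863
1 = −2870·30354 + 9173·9497
9497⁻¹ ≡ 9173 (mod 30354), so k ≡ 9173·7390 ≡ 7988 (mod 30354).
x = 6835 + 9497·7988 = 75868871.

75868871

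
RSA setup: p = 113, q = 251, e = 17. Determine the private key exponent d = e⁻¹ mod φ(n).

φ(n) = (p−1)(q−1) = 112·250 = 28000.
Need d with 17·d ≡ 1 (mod 28000). Apply the extended Euclidean algorithm:
28000 = 1647·17 + 1
17 = 17·1 + 0
Back-substitute:
1 = 28000 − 1647·17
So 17·(-1647) ≡ 1 (mod 28000), hence d ≡ -1647 ≡ 26353 (mod 28000).

26353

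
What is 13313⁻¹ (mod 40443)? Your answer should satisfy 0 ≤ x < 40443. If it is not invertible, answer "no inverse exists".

Run Euclid on (40443, 13313):
40443 = 3×13313 + 504
13313 = 26×504 + 209
504 = 2×209 + 86
209 = 2×86 + 37
86 = 2×37 + 12
37 = 3×12 + 1
12 = 12×1 + 0
gcd = 1, so the inverse exists. Back-substitute:
1 = 37 − 3·12
1 = −3·86 + 7·37
1 = 7·209 − 17·86
1 = −17·504 + 41·209
1 = 41·13313 − 1083·504
1 = −1083·40443 + 3290·13313
So 13313·3290 ≡ 1 (mod 40443).

3290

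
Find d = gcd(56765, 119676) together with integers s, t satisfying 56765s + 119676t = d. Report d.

1

Euclidean algorithm:
119676 = 2*56765 + 6146
56765 = 9*6146 + 1451
6146 = 4*1451 + 342
1451 = 4*342 + 83
342 = 4*83 + 10
83 = 8*10 + 3
10 = 3*3 + 1
3 = 3*1 + 0
gcd(56765, 119676) = 1.
Express as a combination:
1 = 10 − 3·3
1 = −3·83 + 25·10
1 = 25·342 − 103·83
1 = −103·1451 + 437·342
1 = 437·6146 − 1851·1451
1 = −1851·56765 + 17096·6146
1 = 17096·119676 − 36043·56765
So 1 = (17096)·119676 + (-36043)·56765.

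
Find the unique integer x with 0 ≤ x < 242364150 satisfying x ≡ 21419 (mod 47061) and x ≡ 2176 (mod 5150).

46470626

Write x = 21419 + 47061·k. Then 47061·k ≡ 2176 − 21419 ≡ 1357 (mod 5150).
Need 47061⁻¹ mod 5150. Extended Euclid on (5150, 711):
5150 = 7·711 + 173
711 = 4·173 + 19
173 = 9·19 + 2
19 = 9·2 + 1
2 = 2·1 + 0
Back-substitute:
1 = 19 − 9·2
1 = −9·173 + 82·19
1 = 82·711 − 337·173
1 = −337·5150 + 2441·711
47061⁻¹ ≡ 2441 (mod 5150), so k ≡ 2441·1357 ≡ 987 (mod 5150).
x = 21419 + 47061·987 = 46470626.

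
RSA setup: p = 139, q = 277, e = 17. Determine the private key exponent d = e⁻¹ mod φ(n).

φ(n) = (p−1)(q−1) = 138·276 = 38088.
Need d with 17·d ≡ 1 (mod 38088). Apply the extended Euclidean algorithm:
38088 = 2240·17 + 8
17 = 2·8 + 1
8 = 8·1 + 0
Back-substitute:
1 = 17 − 2·8
1 = −2·38088 + 4481·17
So 17·4481 ≡ 1 (mod 38088), hence d = 4481.

4481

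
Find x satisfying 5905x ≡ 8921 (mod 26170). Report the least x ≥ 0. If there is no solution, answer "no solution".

gcd(5905, 26170):
26170 = 4·5905 + 2550
5905 = 2·2550 + 805
2550 = 3·805 + 135
805 = 5·135 + 130
135 = 1·130 + 5
130 = 26·5 + 0
gcd = 5, but 5 ∤ 8921, so the congruence has no solution.

no solution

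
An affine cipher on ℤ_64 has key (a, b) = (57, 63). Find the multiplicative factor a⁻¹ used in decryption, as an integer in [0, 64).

9

Run Euclid on (64, 57):
64 = 1×57 + 7
57 = 8×7 + 1
7 = 7×1 + 0
Since gcd(57, 64) = 1, back-substitute to write 1 as a combination:
1 = 57 − 8·7
1 = −8·64 + 9·57
So 57·9 ≡ 1 (mod 64).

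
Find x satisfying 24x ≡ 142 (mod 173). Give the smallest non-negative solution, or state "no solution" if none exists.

First find gcd(24, 173):
173 = 7*24 + 5
24 = 4*5 + 4
5 = 1*4 + 1
4 = 4*1 + 0
gcd = 1, so a unique solution mod 173 exists.
Back-substitute for the Bézout coefficients:
1 = 5 − 4
1 = −24 + 5·5
1 = 5·173 − 36·24
So 24·(-36) ≡ 1 (mod 173), giving 24⁻¹ ≡ 137.
x ≡ 24⁻¹·142 ≡ 137·142 ≡ 78 (mod 173).

78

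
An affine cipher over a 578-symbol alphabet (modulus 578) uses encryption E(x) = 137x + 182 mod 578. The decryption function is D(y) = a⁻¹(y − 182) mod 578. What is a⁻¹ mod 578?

gcd(578, 137) by repeated division:
578 = 4*137 + 30
137 = 4*30 + 17
30 = 1*17 + 13
17 = 1*13 + 4
13 = 3*4 + 1
4 = 4*1 + 0
Since gcd(137, 578) = 1, back-substitute to write 1 as a combination:
1 = 13 − 3·4
1 = −3·17 + 4·13
1 = 4·30 − 7·17
1 = −7·137 + 32·30
1 = 32·578 − 135·137
Thus 137·(-135) ≡ 1 (mod 578); reducing, -135 mod 578 = 443.

443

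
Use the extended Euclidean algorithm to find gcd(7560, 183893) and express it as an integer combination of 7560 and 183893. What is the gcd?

1

Apply Euclid's algorithm to 183893 and 7560:
183893 = 24×7560 + 2453
7560 = 3×2453 + 201
2453 = 12×201 + 41
201 = 4×41 + 37
41 = 1×37 + 4
37 = 9×4 + 1
4 = 4×1 + 0
gcd(7560, 183893) = 1.
Express as a combination:
1 = 37 − 9·4
1 = −9·41 + 10·37
1 = 10·201 − 49·41
1 = −49·2453 + 598·201
1 = 598·7560 − 1843·2453
1 = −1843·183893 + 44830·7560
So 1 = (-1843)·183893 + (44830)·7560.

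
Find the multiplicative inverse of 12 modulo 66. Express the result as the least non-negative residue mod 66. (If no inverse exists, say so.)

Euclidean algorithm on 66, 12:
66 = 5*12 + 6
12 = 2*6 + 0
Since gcd = 6 > 1, 12 is not a unit mod 66.

no inverse exists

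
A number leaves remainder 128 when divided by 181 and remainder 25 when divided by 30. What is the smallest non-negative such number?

Write x = 128 + 181·k. Then 181·k ≡ 25 − 128 ≡ 17 (mod 30).
Need 181⁻¹ mod 30. Extended Euclid on (30, 1):
30 = 30·1 + 0
181⁻¹ ≡ 1 (mod 30), so k ≡ 1·17 ≡ 17 (mod 30).
x = 128 + 181·17 = 3205.

3205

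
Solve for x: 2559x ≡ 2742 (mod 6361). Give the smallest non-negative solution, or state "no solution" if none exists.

First find gcd(2559, 6361):
6361 = 2×2559 + 1243
2559 = 2×1243 + 73
1243 = 17×73 + 2
73 = 36×2 + 1
2 = 2×1 + 0
gcd = 1, so a unique solution mod 6361 exists.
Back-substitute for the Bézout coefficients:
1 = 73 − 36·2
1 = −36·1243 + 613·73
1 = 613·2559 − 1262·1243
1 = −1262·6361 + 3137·2559
So 2559·(3137) ≡ 1 (mod 6361), giving 2559⁻¹ ≡ 3137.
x ≡ 2559⁻¹·2742 ≡ 3137·2742 ≡ 1582 (mod 6361).

1582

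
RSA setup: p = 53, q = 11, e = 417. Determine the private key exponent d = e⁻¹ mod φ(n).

313

φ(n) = (p−1)(q−1) = 52·10 = 520.
Need d with 417·d ≡ 1 (mod 520). Apply the extended Euclidean algorithm:
520 = 1*417 + 103
417 = 4*103 + 5
103 = 20*5 + 3
5 = 1*3 + 2
3 = 1*2 + 1
2 = 2*1 + 0
Back-substitute:
1 = 3 − 2
1 = −5 + 2·3
1 = 2·103 − 41·5
1 = −41·417 + 166·103
1 = 166·520 − 207·417
So 417·(-207) ≡ 1 (mod 520), hence d ≡ -207 ≡ 313 (mod 520).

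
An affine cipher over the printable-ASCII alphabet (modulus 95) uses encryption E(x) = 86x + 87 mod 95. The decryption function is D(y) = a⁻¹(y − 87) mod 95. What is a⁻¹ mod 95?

Apply the Euclidean algorithm to 95 and 86:
95 = 1×86 + 9
86 = 9×9 + 5
9 = 1×5 + 4
5 = 1×4 + 1
4 = 4×1 + 0
gcd = 1, so the inverse exists. Back-substitute:
1 = 5 − 4
1 = −9 + 2·5
1 = 2·86 − 19·9
1 = −19·95 + 21·86
So 86·21 ≡ 1 (mod 95).

21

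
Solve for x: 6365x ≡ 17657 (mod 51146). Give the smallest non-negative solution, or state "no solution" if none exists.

2317

First find gcd(6365, 51146):
51146 = 8·6365 + 226
6365 = 28·226 + 37
226 = 6·37 + 4
37 = 9·4 + 1
4 = 4·1 + 0
gcd = 1, so a unique solution mod 51146 exists.
Back-substitute for the Bézout coefficients:
1 = 37 − 9·4
1 = −9·226 + 55·37
1 = 55·6365 − 1549·226
1 = −1549·51146 + 12447·6365
So 6365·(12447) ≡ 1 (mod 51146), giving 6365⁻¹ ≡ 12447.
x ≡ 6365⁻¹·17657 ≡ 12447·17657 ≡ 2317 (mod 51146).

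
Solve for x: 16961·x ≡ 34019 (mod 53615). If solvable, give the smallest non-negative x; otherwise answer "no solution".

1984

First find gcd(16961, 53615):
53615 = 3×16961 + 2732
16961 = 6×2732 + 569
2732 = 4×569 + 456
569 = 1×456 + 113
456 = 4×113 + 4
113 = 28×4 + 1
4 = 4×1 + 0
gcd = 1, so a unique solution mod 53615 exists.
Back-substitute for the Bézout coefficients:
1 = 113 − 28·4
1 = −28·456 + 113·113
1 = 113·569 − 141·456
1 = −141·2732 + 677·569
1 = 677·16961 − 4203·2732
1 = −4203·53615 + 13286·16961
So 16961·(13286) ≡ 1 (mod 53615), giving 16961⁻¹ ≡ 13286.
x ≡ 16961⁻¹·34019 ≡ 13286·34019 ≡ 1984 (mod 53615).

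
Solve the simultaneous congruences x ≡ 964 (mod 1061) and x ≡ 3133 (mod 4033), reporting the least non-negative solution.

Write x = 964 + 1061·k. Then 1061·k ≡ 3133 − 964 ≡ 2169 (mod 4033).
Need 1061⁻¹ mod 4033. Extended Euclid on (4033, 1061):
4033 = 3×1061 + 850
1061 = 1×850 + 211
850 = 4×211 + 6
211 = 35×6 + 1
6 = 6×1 + 0
Back-substitute:
1 = 211 − 35·6
1 = −35·850 + 141·211
1 = 141·1061 − 176·850
1 = −176·4033 + 669·1061
1061⁻¹ ≡ 669 (mod 4033), so k ≡ 669·2169 ≡ 3214 (mod 4033).
x = 964 + 1061·3214 = 3411018.

3411018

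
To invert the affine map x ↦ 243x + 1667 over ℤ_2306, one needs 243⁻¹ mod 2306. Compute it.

Extended Euclidean algorithm:
2306 = 9*243 + 119
243 = 2*119 + 5
119 = 23*5 + 4
5 = 1*4 + 1
4 = 4*1 + 0
gcd = 1, so the inverse exists. Back-substitute:
1 = 5 − 4
1 = −119 + 24·5
1 = 24·243 − 49·119
1 = −49·2306 + 465·243
So 243·465 ≡ 1 (mod 2306).

465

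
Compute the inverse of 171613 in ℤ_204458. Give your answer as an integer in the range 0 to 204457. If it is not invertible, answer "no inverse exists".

55321

Apply the Euclidean algorithm to 204458 and 171613:
204458 = 1·171613 + 32845
171613 = 5·32845 + 7388
32845 = 4·7388 + 3293
7388 = 2·3293 + 802
3293 = 4·802 + 85
802 = 9·85 + 37
85 = 2·37 + 11
37 = 3·11 + 4
11 = 2·4 + 3
4 = 1·3 + 1
3 = 3·1 + 0
The gcd is 1. Working backward:
1 = 4 − 3
1 = −11 + 3·4
1 = 3·37 − 10·11
1 = −10·85 + 23·37
1 = 23·802 − 217·85
1 = −217·3293 + 891·802
1 = 891·7388 − 1999·3293
1 = −1999·32845 + 8887·7388
1 = 8887·171613 − 46434·32845
1 = −46434·204458 + 55321·171613
So 171613·55321 ≡ 1 (mod 204458).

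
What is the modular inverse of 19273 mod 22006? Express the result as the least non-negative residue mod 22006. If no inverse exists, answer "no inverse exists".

11313

Extended Euclidean algorithm:
22006 = 1·19273 + 2733
19273 = 7·2733 + 142
2733 = 19·142 + 35
142 = 4·35 + 2
35 = 17·2 + 1
2 = 2·1 + 0
gcd = 1, so the inverse exists. Back-substitute:
1 = 35 − 17·2
1 = −17·142 + 69·35
1 = 69·2733 − 1328·142
1 = −1328·19273 + 9365·2733
1 = 9365·22006 − 10693·19273
Thus 19273·(-10693) ≡ 1 (mod 22006); reducing, -10693 mod 22006 = 11313.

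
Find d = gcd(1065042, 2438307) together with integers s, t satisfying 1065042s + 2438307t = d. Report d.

Repeated division:
2438307 = 2×1065042 + 308223
1065042 = 3×308223 + 140373
308223 = 2×140373 + 27477
140373 = 5×27477 + 2988
27477 = 9×2988 + 585
2988 = 5×585 + 63
585 = 9×63 + 18
63 = 3×18 + 9
18 = 2×9 + 0
gcd(1065042, 2438307) = 9.
Working backward:
9 = 63 − 3·18
9 = −3·585 + 28·63
9 = 28·2988 − 143·585
9 = −143·27477 + 1315·2988
9 = 1315·140373 − 6718·27477
9 = −6718·308223 + 14751·140373
9 = 14751·1065042 − 50971·308223
9 = −50971·2438307 + 116693·1065042
So 9 = (-50971)·2438307 + (116693)·1065042.

9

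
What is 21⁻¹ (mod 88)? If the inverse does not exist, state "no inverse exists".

21

Extended Euclidean algorithm:
88 = 4*21 + 4
21 = 5*4 + 1
4 = 4*1 + 0
gcd = 1, so the inverse exists. Back-substitute:
1 = 21 − 5·4
1 = −5·88 + 21·21
So 21·21 ≡ 1 (mod 88).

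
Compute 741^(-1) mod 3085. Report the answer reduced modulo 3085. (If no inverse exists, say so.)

Run Euclid on (3085, 741):
3085 = 4×741 + 121
741 = 6×121 + 15
121 = 8×15 + 1
15 = 15×1 + 0
Since gcd(741, 3085) = 1, back-substitute to write 1 as a combination:
1 = 121 − 8·15
1 = −8·741 + 49·121
1 = 49·3085 − 204·741
So 741·(-204) ≡ 1 (mod 3085), and -204 ≡ 2881 (mod 3085).

2881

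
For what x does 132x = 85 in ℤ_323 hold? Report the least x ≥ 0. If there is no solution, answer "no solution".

First find gcd(132, 323):
323 = 2×132 + 59
132 = 2×59 + 14
59 = 4×14 + 3
14 = 4×3 + 2
3 = 1×2 + 1
2 = 2×1 + 0
gcd = 1, so a unique solution mod 323 exists.
Back-substitute for the Bézout coefficients:
1 = 3 − 2
1 = −14 + 5·3
1 = 5·59 − 21·14
1 = −21·132 + 47·59
1 = 47·323 − 115·132
So 132·(-115) ≡ 1 (mod 323), giving 132⁻¹ ≡ 208.
x ≡ 132⁻¹·85 ≡ 208·85 ≡ 238 (mod 323).

238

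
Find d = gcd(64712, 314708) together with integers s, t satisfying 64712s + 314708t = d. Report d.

Repeated division:
314708 = 4*64712 + 55860
64712 = 1*55860 + 8852
55860 = 6*8852 + 2748
8852 = 3*2748 + 608
2748 = 4*608 + 316
608 = 1*316 + 292
316 = 1*292 + 24
292 = 12*24 + 4
24 = 6*4 + 0
gcd(64712, 314708) = 4.
Working backward:
4 = 292 − 12·24
4 = −12·316 + 13·292
4 = 13·608 − 25·316
4 = −25·2748 + 113·608
4 = 113·8852 − 364·2748
4 = −364·55860 + 2297·8852
4 = 2297·64712 − 2661·55860
4 = −2661·314708 + 12941·64712
So 4 = (-2661)·314708 + (12941)·64712.

4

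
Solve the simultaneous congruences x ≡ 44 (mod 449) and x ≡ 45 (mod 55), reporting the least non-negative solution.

Write x = 44 + 449·k. Then 449·k ≡ 45 − 44 ≡ 1 (mod 55).
Need 449⁻¹ mod 55. Extended Euclid on (55, 9):
55 = 6·9 + 1
9 = 9·1 + 0
Back-substitute:
1 = 55 − 6·9
449⁻¹ ≡ 49 (mod 55), so k ≡ 49·1 ≡ 49 (mod 55).
x = 44 + 449·49 = 22045.

22045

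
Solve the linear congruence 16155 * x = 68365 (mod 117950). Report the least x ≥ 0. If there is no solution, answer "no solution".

First find gcd(16155, 117950):
117950 = 7·16155 + 4865
16155 = 3·4865 + 1560
4865 = 3·1560 + 185
1560 = 8·185 + 80
185 = 2·80 + 25
80 = 3·25 + 5
25 = 5·5 + 0
gcd = 5 and 5 | 68365, so solutions exist. Divide through by 5: 3231x ≡ 13673 (mod 23590).
Now find 3231⁻¹ mod 23590:
23590 = 7·3231 + 973
3231 = 3·973 + 312
973 = 3·312 + 37
312 = 8·37 + 16
37 = 2·16 + 5
16 = 3·5 + 1
5 = 5·1 + 0
Back-substitute:
1 = 16 − 3·5
1 = −3·37 + 7·16
1 = 7·312 − 59·37
1 = −59·973 + 184·312
1 = 184·3231 − 611·973
1 = −611·23590 + 4461·3231
So 3231⁻¹ ≡ 4461 (mod 23590).
Then x ≡ 4461·13673 ≡ 15103 (mod 23590); the smallest non-negative solution is x = 15103.

15103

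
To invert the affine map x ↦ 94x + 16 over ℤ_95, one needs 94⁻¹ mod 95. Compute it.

94

Run Euclid on (95, 94):
95 = 1·94 + 1
94 = 94·1 + 0
gcd = 1, so the inverse exists. Back-substitute:
1 = 95 − 94
So 94·(-1) ≡ 1 (mod 95), and -1 ≡ 94 (mod 95).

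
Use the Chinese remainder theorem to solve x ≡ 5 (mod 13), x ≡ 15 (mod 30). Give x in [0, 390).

Write x = 5 + 13·k. Then 13·k ≡ 15 − 5 ≡ 10 (mod 30).
Need 13⁻¹ mod 30. Extended Euclid on (30, 13):
30 = 2*13 + 4
13 = 3*4 + 1
4 = 4*1 + 0
Back-substitute:
1 = 13 − 3·4
1 = −3·30 + 7·13
13⁻¹ ≡ 7 (mod 30), so k ≡ 7·10 ≡ 10 (mod 30).
x = 5 + 13·10 = 135.

135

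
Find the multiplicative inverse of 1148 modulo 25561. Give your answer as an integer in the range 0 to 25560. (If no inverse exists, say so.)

Extended Euclidean algorithm:
25561 = 22*1148 + 305
1148 = 3*305 + 233
305 = 1*233 + 72
233 = 3*72 + 17
72 = 4*17 + 4
17 = 4*4 + 1
4 = 4*1 + 0
gcd = 1, so the inverse exists. Back-substitute:
1 = 17 − 4·4
1 = −4·72 + 17·17
1 = 17·233 − 55·72
1 = −55·305 + 72·233
1 = 72·1148 − 271·305
1 = −271·25561 + 6034·1148
So 1148·6034 ≡ 1 (mod 25561).

6034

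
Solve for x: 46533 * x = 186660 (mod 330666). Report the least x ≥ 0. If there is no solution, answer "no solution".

59034

First find gcd(46533, 330666):
330666 = 7*46533 + 4935
46533 = 9*4935 + 2118
4935 = 2*2118 + 699
2118 = 3*699 + 21
699 = 33*21 + 6
21 = 3*6 + 3
6 = 2*3 + 0
gcd = 3 and 3 | 186660, so solutions exist. Divide through by 3: 15511x ≡ 62220 (mod 110222).
Now find 15511⁻¹ mod 110222:
110222 = 7*15511 + 1645
15511 = 9*1645 + 706
1645 = 2*706 + 233
706 = 3*233 + 7
233 = 33*7 + 2
7 = 3*2 + 1
2 = 2*1 + 0
Back-substitute:
1 = 7 − 3·2
1 = −3·233 + 100·7
1 = 100·706 − 303·233
1 = −303·1645 + 706·706
1 = 706·15511 − 6657·1645
1 = −6657·110222 + 47305·15511
So 15511⁻¹ ≡ 47305 (mod 110222).
Then x ≡ 47305·62220 ≡ 59034 (mod 110222); the smallest non-negative solution is x = 59034.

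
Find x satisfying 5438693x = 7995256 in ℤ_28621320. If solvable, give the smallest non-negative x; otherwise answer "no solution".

gcd(5438693, 28621320):
28621320 = 5*5438693 + 1427855
5438693 = 3*1427855 + 1155128
1427855 = 1*1155128 + 272727
1155128 = 4*272727 + 64220
272727 = 4*64220 + 15847
64220 = 4*15847 + 832
15847 = 19*832 + 39
832 = 21*39 + 13
39 = 3*13 + 0
gcd = 13, but 13 ∤ 7995256, so the congruence has no solution.

no solution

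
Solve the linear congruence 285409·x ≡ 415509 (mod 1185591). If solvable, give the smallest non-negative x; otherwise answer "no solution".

456909

First find gcd(285409, 1185591):
1185591 = 4*285409 + 43955
285409 = 6*43955 + 21679
43955 = 2*21679 + 597
21679 = 36*597 + 187
597 = 3*187 + 36
187 = 5*36 + 7
36 = 5*7 + 1
7 = 7*1 + 0
gcd = 1, so a unique solution mod 1185591 exists.
Back-substitute for the Bézout coefficients:
1 = 36 − 5·7
1 = −5·187 + 26·36
1 = 26·597 − 83·187
1 = −83·21679 + 3014·597
1 = 3014·43955 − 6111·21679
1 = −6111·285409 + 39680·43955
1 = 39680·1185591 − 164831·285409
So 285409·(-164831) ≡ 1 (mod 1185591), giving 285409⁻¹ ≡ 1020760.
x ≡ 285409⁻¹·415509 ≡ 1020760·415509 ≡ 456909 (mod 1185591).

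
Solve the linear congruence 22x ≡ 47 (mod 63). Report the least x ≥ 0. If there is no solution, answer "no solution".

5

First find gcd(22, 63):
63 = 2×22 + 19
22 = 1×19 + 3
19 = 6×3 + 1
3 = 3×1 + 0
gcd = 1, so a unique solution mod 63 exists.
Back-substitute for the Bézout coefficients:
1 = 19 − 6·3
1 = −6·22 + 7·19
1 = 7·63 − 20·22
So 22·(-20) ≡ 1 (mod 63), giving 22⁻¹ ≡ 43.
x ≡ 22⁻¹·47 ≡ 43·47 ≡ 5 (mod 63).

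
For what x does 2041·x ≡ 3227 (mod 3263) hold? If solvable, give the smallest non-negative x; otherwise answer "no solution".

no solution

gcd(2041, 3263):
3263 = 1*2041 + 1222
2041 = 1*1222 + 819
1222 = 1*819 + 403
819 = 2*403 + 13
403 = 31*13 + 0
gcd = 13, but 13 ∤ 3227, so the congruence has no solution.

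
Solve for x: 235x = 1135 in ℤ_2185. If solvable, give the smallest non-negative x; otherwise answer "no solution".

135

First find gcd(235, 2185):
2185 = 9×235 + 70
235 = 3×70 + 25
70 = 2×25 + 20
25 = 1×20 + 5
20 = 4×5 + 0
gcd = 5 and 5 | 1135, so solutions exist. Divide through by 5: 47x ≡ 227 (mod 437).
Now find 47⁻¹ mod 437:
437 = 9×47 + 14
47 = 3×14 + 5
14 = 2×5 + 4
5 = 1×4 + 1
4 = 4×1 + 0
Back-substitute:
1 = 5 − 4
1 = −14 + 3·5
1 = 3·47 − 10·14
1 = −10·437 + 93·47
So 47⁻¹ ≡ 93 (mod 437).
Then x ≡ 93·227 ≡ 135 (mod 437); the smallest non-negative solution is x = 135.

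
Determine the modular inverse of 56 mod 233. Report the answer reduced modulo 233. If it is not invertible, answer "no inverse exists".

129

Apply the Euclidean algorithm to 233 and 56:
233 = 4·56 + 9
56 = 6·9 + 2
9 = 4·2 + 1
2 = 2·1 + 0
Since gcd(56, 233) = 1, back-substitute to write 1 as a combination:
1 = 9 − 4·2
1 = −4·56 + 25·9
1 = 25·233 − 104·56
Thus 56·(-104) ≡ 1 (mod 233); reducing, -104 mod 233 = 129.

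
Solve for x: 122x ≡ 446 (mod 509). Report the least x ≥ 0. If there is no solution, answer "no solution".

First find gcd(122, 509):
509 = 4×122 + 21
122 = 5×21 + 17
21 = 1×17 + 4
17 = 4×4 + 1
4 = 4×1 + 0
gcd = 1, so a unique solution mod 509 exists.
Back-substitute for the Bézout coefficients:
1 = 17 − 4·4
1 = −4·21 + 5·17
1 = 5·122 − 29·21
1 = −29·509 + 121·122
So 122·(121) ≡ 1 (mod 509), giving 122⁻¹ ≡ 121.
x ≡ 122⁻¹·446 ≡ 121·446 ≡ 12 (mod 509).

12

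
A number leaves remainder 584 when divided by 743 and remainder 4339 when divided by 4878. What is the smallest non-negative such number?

Write x = 584 + 743·k. Then 743·k ≡ 4339 − 584 ≡ 3755 (mod 4878).
Need 743⁻¹ mod 4878. Extended Euclid on (4878, 743):
4878 = 6×743 + 420
743 = 1×420 + 323
420 = 1×323 + 97
323 = 3×97 + 32
97 = 3×32 + 1
32 = 32×1 + 0
Back-substitute:
1 = 97 − 3·32
1 = −3·323 + 10·97
1 = 10·420 − 13·323
1 = −13·743 + 23·420
1 = 23·4878 − 151·743
743⁻¹ ≡ 4727 (mod 4878), so k ≡ 4727·3755 ≡ 3721 (mod 4878).
x = 584 + 743·3721 = 2765287.

2765287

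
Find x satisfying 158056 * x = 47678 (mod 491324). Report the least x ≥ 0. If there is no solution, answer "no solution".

gcd(158056, 491324):
491324 = 3*158056 + 17156
158056 = 9*17156 + 3652
17156 = 4*3652 + 2548
3652 = 1*2548 + 1104
2548 = 2*1104 + 340
1104 = 3*340 + 84
340 = 4*84 + 4
84 = 21*4 + 0
gcd = 4, but 4 ∤ 47678, so the congruence has no solution.

no solution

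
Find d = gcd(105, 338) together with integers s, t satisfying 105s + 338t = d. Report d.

Apply Euclid's algorithm to 338 and 105:
338 = 3·105 + 23
105 = 4·23 + 13
23 = 1·13 + 10
13 = 1·10 + 3
10 = 3·3 + 1
3 = 3·1 + 0
gcd(105, 338) = 1.
Express as a combination:
1 = 10 − 3·3
1 = −3·13 + 4·10
1 = 4·23 − 7·13
1 = −7·105 + 32·23
1 = 32·338 − 103·105
So 1 = (32)·338 + (-103)·105.

1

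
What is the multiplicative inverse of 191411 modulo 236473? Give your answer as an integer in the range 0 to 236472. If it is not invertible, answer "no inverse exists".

Apply the Euclidean algorithm to 236473 and 191411:
236473 = 1×191411 + 45062
191411 = 4×45062 + 11163
45062 = 4×11163 + 410
11163 = 27×410 + 93
410 = 4×93 + 38
93 = 2×38 + 17
38 = 2×17 + 4
17 = 4×4 + 1
4 = 4×1 + 0
Since gcd(191411, 236473) = 1, back-substitute to write 1 as a combination:
1 = 17 − 4·4
1 = −4·38 + 9·17
1 = 9·93 − 22·38
1 = −22·410 + 97·93
1 = 97·11163 − 2641·410
1 = −2641·45062 + 10661·11163
1 = 10661·191411 − 45285·45062
1 = −45285·236473 + 55946·191411
So 191411·55946 ≡ 1 (mod 236473).

55946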